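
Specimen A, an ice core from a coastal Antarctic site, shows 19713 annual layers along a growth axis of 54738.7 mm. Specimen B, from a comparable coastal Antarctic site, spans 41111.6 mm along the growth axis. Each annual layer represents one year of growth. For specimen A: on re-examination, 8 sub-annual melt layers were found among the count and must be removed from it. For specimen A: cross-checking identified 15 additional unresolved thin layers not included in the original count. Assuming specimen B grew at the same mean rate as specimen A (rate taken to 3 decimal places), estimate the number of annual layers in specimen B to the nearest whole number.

14810 annual layers

Specimen A: correcting the raw count gives 19713 − 8 + 15 = 19720 true annual layers.
A: Mean rate = 54738.7 mm / 19720 years ≈ 2.776 mm/year.
Specimen B: 41111.6 mm / 2.776 mm per year = 14809.65 years ≈ 14810 annual layers.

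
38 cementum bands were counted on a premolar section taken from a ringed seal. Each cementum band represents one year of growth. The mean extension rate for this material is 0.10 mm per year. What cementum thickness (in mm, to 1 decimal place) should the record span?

3.8 mm

38 years of growth are recorded.
Length ≈ 0.10 × 38 = 3.8 mm.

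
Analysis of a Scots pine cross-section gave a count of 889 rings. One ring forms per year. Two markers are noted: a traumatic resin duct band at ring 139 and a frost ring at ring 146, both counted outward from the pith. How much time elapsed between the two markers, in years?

7 years

The two markers are separated by 146 − 139 = 7 rings.
One ring per year makes the interval 7 years.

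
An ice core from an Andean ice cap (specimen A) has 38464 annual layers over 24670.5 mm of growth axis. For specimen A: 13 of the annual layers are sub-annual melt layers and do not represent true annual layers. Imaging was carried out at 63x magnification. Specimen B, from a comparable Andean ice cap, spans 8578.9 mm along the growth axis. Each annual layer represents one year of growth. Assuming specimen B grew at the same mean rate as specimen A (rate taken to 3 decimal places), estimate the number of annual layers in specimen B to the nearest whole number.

Specimen A: adjusted count: 38464 − 13 = 38451 annual layers.
A: Mean rate = 24670.5 mm / 38451 years ≈ 0.642 mm per year.
Specimen B: 8578.9 mm / 0.642 mm per year = 13362.77 years ≈ 13363 annual layers.

13363 annual layers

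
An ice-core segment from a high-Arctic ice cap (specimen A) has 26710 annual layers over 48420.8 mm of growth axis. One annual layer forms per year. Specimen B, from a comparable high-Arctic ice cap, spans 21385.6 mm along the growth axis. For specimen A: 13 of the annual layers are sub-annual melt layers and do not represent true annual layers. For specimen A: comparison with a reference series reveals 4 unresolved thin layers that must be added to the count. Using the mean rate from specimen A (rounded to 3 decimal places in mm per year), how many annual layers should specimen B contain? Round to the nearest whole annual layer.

Specimen A: correcting the raw count gives 26710 − 13 + 4 = 26701 true annual layers.
A: Extension rate ≈ 48420.8 / 26701 = 1.813 mm/yr.
Specimen B: 21385.6 mm / 1.813 mm per year = 11795.70 years ≈ 11796 annual layers.

11796 annual layers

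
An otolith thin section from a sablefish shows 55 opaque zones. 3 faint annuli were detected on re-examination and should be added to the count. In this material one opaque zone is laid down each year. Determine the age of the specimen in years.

58 years

Adjusted count: 55 + 3 = 58 opaque zones.
At one opaque zone per year, that is 58 years.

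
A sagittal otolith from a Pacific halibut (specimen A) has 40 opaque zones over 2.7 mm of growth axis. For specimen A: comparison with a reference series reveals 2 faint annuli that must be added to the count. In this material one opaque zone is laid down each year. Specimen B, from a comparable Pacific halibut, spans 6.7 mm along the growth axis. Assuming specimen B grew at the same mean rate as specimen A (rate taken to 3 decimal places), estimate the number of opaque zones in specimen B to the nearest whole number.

105 opaque zones

Specimen A: adjusted count: 40 + 2 = 42 opaque zones.
A: Mean rate = 2.7 mm / 42 years ≈ 0.064 mm per year.
For B, 6.7 / 0.064 = 104.69 years ≈ 105 opaque zones.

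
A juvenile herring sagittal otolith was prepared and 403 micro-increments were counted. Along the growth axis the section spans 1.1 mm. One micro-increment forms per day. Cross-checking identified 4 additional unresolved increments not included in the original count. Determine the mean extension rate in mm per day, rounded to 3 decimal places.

0.003 mm per day

Correcting the raw count gives 403 + 4 = 407 true micro-increments.
Mean rate = 1.1 mm / 407 days ≈ 0.003 mm per day.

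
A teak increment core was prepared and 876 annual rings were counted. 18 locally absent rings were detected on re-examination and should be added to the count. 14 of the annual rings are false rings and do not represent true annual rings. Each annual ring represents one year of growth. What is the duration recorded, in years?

Adjusted count: 876 − 14 + 18 = 880 annual rings.
At one annual ring per year, that is 880 years.

880 years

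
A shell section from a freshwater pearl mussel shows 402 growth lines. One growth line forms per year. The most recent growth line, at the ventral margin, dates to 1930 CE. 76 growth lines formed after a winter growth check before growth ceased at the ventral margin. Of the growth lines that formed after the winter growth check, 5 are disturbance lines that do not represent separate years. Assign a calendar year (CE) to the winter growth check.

1859 CE

76 growth lines post-date the winter growth check.
76 − 5 false = 71 true growth lines after the winter growth check.
The growth line at the ventral margin is 1930 CE, so the winter growth check dates to 1930 − 71 = 1859 CE.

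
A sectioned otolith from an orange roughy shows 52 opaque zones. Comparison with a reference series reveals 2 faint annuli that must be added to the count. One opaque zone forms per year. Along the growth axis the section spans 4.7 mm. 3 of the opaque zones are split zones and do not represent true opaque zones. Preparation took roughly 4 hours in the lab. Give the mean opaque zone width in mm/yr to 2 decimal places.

Correcting the raw count gives 52 − 3 + 2 = 51 true opaque zones.
4.7 mm over 51 years gives 4.7 / 51 ≈ 0.09 mm/yr.

0.09 mm/yr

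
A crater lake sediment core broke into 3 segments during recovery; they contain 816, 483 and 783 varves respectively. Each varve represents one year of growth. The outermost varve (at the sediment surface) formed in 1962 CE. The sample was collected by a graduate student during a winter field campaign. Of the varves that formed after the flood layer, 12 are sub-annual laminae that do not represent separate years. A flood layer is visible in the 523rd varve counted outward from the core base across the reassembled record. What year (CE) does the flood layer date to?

Total varves = 816 + 483 + 783 = 2082.
Between varve 523 and the sediment surface there are 2082 − 523 = 1559 varves.
1559 − 12 false = 1547 true varves after the flood layer.
Counting back 1547 years from 1962 CE places the flood layer in 1962 − 1547 = 415 CE.

415 CE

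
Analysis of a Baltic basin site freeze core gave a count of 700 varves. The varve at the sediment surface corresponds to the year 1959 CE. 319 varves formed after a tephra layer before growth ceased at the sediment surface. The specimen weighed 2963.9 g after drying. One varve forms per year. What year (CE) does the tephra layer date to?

319 varves post-date the tephra layer.
The varve at the sediment surface is 1959 CE, so the tephra layer dates to 1959 − 319 = 1640 CE.

1640 CE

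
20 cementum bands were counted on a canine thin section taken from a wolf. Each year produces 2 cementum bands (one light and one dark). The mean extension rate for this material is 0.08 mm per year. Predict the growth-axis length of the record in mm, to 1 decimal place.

With 2 cementum bands per year, 20 / 2 = 10 years.
10 years at 0.08 mm/year gives 0.08 × 10 = 0.8 mm.

0.8 mm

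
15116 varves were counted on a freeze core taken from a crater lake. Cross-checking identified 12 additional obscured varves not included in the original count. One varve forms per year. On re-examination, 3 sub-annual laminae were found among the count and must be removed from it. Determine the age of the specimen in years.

After corrections the count is 15116 − 3 + 12 = 15125 varves.
With a one-to-one varve periodicity this is 15125 years.

15125 years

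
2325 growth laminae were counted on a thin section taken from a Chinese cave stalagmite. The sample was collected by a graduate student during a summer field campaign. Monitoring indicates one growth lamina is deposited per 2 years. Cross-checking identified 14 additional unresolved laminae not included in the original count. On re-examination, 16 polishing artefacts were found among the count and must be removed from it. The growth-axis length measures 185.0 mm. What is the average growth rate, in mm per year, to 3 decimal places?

Correcting the raw count gives 2325 − 16 + 14 = 2323 true growth laminae.
2323 growth laminae at 2 years each span 2323 × 2 = 4646 years.
185.0 mm over 4646 years gives 185.0 / 4646 ≈ 0.040 mm per year.

0.040 mm per year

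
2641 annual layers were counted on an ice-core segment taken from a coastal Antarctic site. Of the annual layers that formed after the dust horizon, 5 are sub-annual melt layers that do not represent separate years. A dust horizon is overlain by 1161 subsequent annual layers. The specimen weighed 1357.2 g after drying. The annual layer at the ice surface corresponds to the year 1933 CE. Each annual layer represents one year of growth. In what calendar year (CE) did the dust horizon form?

There are 1161 annual layers younger than the dust horizon.
1161 − 5 false = 1156 true annual layers after the dust horizon.
1933 − 1156 = 777 CE.

777 CE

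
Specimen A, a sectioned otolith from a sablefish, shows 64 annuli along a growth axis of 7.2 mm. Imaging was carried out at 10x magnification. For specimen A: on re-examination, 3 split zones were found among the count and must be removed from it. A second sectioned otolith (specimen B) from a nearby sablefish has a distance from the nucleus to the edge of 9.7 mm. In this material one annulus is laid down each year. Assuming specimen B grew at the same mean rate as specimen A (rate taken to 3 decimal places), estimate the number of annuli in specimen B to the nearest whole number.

82 annuli

Specimen A: after corrections the count is 64 − 3 = 61 annuli.
A: Mean rate = 7.2 mm / 61 years ≈ 0.118 mm/year.
For B, 9.7 / 0.118 = 82.20 years ≈ 82 annuli.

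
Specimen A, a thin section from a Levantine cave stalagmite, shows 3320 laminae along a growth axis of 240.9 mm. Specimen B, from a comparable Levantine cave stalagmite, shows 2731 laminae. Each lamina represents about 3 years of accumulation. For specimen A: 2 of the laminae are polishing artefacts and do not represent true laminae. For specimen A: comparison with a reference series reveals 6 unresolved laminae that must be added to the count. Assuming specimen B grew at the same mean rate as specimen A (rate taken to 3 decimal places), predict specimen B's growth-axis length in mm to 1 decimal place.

Specimen A: adjusted count: 3320 − 2 + 6 = 3324 laminae.
Specimen A: 3324 laminae at 3 years each span 3324 × 3 = 9972 years.
A: Extension rate ≈ 240.9 / 9972 = 0.024 mm/yr.
Specimen B: at 3 years per lamina, 2731 × 3 = 8193 years. B's length ≈ 0.024 × 8193 = 196.6 mm.

196.6 mm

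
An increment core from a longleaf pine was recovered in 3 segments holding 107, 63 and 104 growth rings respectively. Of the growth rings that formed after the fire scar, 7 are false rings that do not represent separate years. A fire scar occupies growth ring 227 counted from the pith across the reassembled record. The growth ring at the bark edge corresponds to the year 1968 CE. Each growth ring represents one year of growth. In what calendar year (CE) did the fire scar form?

1928 CE

Total growth rings = 107 + 63 + 104 = 274.
274 − 227 = 47 growth rings lie beyond the fire scar toward the bark edge.
Excluding 7 false growth rings: 47 − 7 = 40.
1968 − 40 = 1928 CE.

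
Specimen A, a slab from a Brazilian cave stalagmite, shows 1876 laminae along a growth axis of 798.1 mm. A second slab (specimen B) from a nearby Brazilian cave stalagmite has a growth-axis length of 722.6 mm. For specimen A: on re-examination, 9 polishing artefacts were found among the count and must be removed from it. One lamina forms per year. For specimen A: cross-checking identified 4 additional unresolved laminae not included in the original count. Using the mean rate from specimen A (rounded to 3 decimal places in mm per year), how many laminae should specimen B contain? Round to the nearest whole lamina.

1692 laminae

Specimen A: after corrections the count is 1876 − 9 + 4 = 1871 laminae.
A: Mean rate = 798.1 mm / 1871 years ≈ 0.427 mm per year.
For B, 722.6 / 0.427 = 1692.27 years ≈ 1692 laminae.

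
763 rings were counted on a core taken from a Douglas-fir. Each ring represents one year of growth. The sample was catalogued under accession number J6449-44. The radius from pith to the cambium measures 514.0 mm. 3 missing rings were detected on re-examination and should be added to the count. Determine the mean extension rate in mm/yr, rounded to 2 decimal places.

Adjusted count: 763 + 3 = 766 rings.
Extension rate ≈ 514.0 / 766 = 0.67 mm/yr.

0.67 mm/yr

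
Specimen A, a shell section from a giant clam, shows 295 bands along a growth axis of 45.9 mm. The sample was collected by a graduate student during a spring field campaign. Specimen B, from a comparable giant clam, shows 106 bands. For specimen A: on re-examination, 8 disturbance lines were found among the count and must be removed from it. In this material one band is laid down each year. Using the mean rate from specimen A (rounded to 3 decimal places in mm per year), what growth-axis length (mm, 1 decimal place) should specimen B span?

17.0 mm

Specimen A: correcting the raw count gives 295 − 8 = 287 true bands.
A: Extension rate ≈ 45.9 / 287 = 0.160 mm per year.
For B, 0.160 mm/year × 106 years = 17.0 mm.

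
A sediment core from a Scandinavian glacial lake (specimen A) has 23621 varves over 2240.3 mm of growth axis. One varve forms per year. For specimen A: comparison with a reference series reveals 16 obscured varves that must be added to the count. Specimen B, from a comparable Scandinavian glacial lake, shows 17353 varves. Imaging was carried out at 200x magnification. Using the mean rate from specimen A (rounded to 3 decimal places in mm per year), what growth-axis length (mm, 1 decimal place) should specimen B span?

1648.5 mm

Specimen A: true varve count = 23621 + 16 = 23637.
A: Extension rate ≈ 2240.3 / 23637 = 0.095 mm per year.
B's length ≈ 0.095 × 17353 = 1648.5 mm.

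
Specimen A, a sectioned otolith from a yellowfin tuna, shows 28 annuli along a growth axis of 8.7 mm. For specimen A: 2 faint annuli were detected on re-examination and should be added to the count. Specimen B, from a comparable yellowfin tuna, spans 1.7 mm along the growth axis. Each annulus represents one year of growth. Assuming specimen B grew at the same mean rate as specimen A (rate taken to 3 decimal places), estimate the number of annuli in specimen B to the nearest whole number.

6 annuli

Specimen A: correcting the raw count gives 28 + 2 = 30 true annuli.
A: Extension rate ≈ 8.7 / 30 = 0.290 mm/yr.
B spans 1.7 / 0.290 = 5.86 years ≈ 6 annuli.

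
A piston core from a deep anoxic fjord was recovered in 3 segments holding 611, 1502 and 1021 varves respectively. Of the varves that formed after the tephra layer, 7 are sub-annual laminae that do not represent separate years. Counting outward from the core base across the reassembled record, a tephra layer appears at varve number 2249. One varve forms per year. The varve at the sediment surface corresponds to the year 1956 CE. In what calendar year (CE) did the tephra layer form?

Total varves = 611 + 1502 + 1021 = 3134.
Between varve 2249 and the sediment surface there are 3134 − 2249 = 885 varves.
885 − 7 false = 878 true varves after the tephra layer.
1956 − 878 = 1078 CE.

1078 CE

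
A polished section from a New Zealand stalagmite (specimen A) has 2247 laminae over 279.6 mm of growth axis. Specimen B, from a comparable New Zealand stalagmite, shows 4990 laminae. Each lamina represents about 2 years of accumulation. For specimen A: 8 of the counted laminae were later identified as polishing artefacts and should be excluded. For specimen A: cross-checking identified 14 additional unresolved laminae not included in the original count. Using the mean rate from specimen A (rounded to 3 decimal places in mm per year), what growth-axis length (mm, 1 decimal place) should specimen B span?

618.8 mm

Specimen A: after corrections the count is 2247 − 8 + 14 = 2253 laminae.
Specimen A: 2253 laminae at 2 years each span 2253 × 2 = 4506 years.
A: Extension rate ≈ 279.6 / 4506 = 0.062 mm per year.
Specimen B: 4990 laminae at 2 years each span 4990 × 2 = 9980 years. B's length ≈ 0.062 × 9980 = 618.8 mm.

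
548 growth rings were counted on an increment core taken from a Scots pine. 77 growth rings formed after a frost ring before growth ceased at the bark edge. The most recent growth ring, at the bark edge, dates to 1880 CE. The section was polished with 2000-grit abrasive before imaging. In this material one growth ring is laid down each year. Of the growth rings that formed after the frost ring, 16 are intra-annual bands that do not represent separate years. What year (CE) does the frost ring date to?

77 growth rings post-date the frost ring.
77 − 16 false = 61 true growth rings after the frost ring.
1880 − 61 = 1819 CE.

1819 CE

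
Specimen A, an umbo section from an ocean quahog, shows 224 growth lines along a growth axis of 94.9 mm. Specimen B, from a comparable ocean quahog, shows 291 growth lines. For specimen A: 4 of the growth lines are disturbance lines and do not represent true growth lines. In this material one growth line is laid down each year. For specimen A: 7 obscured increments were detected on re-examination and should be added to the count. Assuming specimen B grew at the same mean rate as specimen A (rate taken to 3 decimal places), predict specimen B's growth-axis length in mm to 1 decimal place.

121.6 mm

Specimen A: after corrections the count is 224 − 4 + 7 = 227 growth lines.
A: 94.9 mm over 227 years gives 94.9 / 227 ≈ 0.418 mm per year.
B's length ≈ 0.418 × 291 = 121.6 mm.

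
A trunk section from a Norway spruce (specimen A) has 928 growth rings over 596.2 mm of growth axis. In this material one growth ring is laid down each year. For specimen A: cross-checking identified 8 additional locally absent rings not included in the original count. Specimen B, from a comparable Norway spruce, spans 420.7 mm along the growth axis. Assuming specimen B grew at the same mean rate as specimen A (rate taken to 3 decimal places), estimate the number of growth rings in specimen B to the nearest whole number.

660 growth rings

Specimen A: correcting the raw count gives 928 + 8 = 936 true growth rings.
A: Mean rate = 596.2 mm / 936 years ≈ 0.637 mm per year.
Specimen B: 420.7 mm / 0.637 mm per year = 660.44 years ≈ 660 growth rings.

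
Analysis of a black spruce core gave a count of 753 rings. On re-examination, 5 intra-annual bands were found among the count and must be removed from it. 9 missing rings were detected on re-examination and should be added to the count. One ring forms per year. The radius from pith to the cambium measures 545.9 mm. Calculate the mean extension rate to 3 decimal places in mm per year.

True ring count = 753 − 5 + 9 = 757.
Mean rate = 545.9 mm / 757 years ≈ 0.721 mm per year.

0.721 mm per year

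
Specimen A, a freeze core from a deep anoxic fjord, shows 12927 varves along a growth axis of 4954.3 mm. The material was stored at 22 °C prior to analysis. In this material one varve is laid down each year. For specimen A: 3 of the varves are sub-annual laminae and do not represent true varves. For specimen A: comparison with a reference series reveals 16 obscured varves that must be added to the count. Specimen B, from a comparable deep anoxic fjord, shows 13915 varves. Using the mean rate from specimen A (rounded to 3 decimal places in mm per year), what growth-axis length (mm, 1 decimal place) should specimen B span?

Specimen A: correcting the raw count gives 12927 − 3 + 16 = 12940 true varves.
A: Mean rate = 4954.3 mm / 12940 years ≈ 0.383 mm/year.
For B, 0.383 mm/year × 13915 years = 5329.4 mm.

5329.4 mm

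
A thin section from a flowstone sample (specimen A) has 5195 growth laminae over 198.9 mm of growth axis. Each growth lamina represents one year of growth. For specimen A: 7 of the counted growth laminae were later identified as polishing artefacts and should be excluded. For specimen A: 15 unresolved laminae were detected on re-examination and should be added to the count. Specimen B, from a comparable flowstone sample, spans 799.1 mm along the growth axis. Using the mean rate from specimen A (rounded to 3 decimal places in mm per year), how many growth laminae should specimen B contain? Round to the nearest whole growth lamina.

21029 growth laminae

Specimen A: adjusted count: 5195 − 7 + 15 = 5203 growth laminae.
A: Extension rate ≈ 198.9 / 5203 = 0.038 mm per year.
Specimen B: 799.1 mm / 0.038 mm per year = 21028.95 years ≈ 21029 growth laminae.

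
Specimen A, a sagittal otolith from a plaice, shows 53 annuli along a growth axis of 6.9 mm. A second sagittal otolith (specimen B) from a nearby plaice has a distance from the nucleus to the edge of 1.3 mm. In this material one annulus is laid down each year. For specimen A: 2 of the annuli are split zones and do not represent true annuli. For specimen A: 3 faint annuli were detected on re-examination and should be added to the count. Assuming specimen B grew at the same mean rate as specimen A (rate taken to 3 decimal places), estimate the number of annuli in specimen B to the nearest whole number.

Specimen A: adjusted count: 53 − 2 + 3 = 54 annuli.
A: Mean rate = 6.9 mm / 54 years ≈ 0.128 mm per year.
B spans 1.3 / 0.128 = 10.16 years ≈ 10 annuli.

10 annuli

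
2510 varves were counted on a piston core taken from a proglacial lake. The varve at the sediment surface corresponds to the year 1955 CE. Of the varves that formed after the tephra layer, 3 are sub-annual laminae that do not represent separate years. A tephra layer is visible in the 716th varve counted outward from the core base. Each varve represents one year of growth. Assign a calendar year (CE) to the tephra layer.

Between varve 716 and the sediment surface there are 2510 − 716 = 1794 varves.
Removing the 3 false varves leaves 1794 − 3 = 1791 true varves beyond the tephra layer.
Counting back 1791 years from 1955 CE places the tephra layer in 1955 − 1791 = 164 CE.

164 CE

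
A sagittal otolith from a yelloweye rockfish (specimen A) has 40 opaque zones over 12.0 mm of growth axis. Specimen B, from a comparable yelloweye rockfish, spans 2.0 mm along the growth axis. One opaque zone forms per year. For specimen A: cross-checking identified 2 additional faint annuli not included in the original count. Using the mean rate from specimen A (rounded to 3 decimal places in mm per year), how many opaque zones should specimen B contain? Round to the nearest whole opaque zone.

7 opaque zones

Specimen A: adjusted count: 40 + 2 = 42 opaque zones.
A: 12.0 mm over 42 years gives 12.0 / 42 ≈ 0.286 mm per year.
Specimen B: 2.0 mm / 0.286 mm per year = 6.99 years ≈ 7 opaque zones.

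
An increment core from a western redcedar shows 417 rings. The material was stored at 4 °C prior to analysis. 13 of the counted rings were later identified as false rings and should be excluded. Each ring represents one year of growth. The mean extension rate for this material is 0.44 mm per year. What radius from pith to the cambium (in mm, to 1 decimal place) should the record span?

True ring count = 417 − 13 = 404.
Predicted length = 0.44 mm/year × 404 years = 177.8 mm.

177.8 mm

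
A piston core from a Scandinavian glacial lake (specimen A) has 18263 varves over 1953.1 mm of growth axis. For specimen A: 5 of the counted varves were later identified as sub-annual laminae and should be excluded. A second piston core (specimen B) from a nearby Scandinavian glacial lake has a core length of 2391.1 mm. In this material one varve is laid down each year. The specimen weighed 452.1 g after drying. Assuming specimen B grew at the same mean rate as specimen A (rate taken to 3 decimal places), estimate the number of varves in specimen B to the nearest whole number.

Specimen A: adjusted count: 18263 − 5 = 18258 varves.
A: 1953.1 mm over 18258 years gives 1953.1 / 18258 ≈ 0.107 mm per year.
B spans 2391.1 / 0.107 = 22346.73 years ≈ 22347 varves.

22347 varves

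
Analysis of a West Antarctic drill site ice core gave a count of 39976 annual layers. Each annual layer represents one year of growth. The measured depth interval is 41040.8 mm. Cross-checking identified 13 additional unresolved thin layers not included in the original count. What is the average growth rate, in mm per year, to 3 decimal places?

True annual layer count = 39976 + 13 = 39989.
Mean rate = 41040.8 mm / 39989 years ≈ 1.026 mm per year.

1.026 mm per year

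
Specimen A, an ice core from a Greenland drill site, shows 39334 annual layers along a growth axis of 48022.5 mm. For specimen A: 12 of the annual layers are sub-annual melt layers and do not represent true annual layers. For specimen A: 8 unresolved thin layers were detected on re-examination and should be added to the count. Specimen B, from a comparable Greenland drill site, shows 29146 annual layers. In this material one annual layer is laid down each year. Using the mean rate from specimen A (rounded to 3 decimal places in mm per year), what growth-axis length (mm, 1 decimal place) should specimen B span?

Specimen A: true annual layer count = 39334 − 12 + 8 = 39330.
A: Extension rate ≈ 48022.5 / 39330 = 1.221 mm/yr.
Length of B = 1.221 × 29146 = 35587.3 mm.

35587.3 mm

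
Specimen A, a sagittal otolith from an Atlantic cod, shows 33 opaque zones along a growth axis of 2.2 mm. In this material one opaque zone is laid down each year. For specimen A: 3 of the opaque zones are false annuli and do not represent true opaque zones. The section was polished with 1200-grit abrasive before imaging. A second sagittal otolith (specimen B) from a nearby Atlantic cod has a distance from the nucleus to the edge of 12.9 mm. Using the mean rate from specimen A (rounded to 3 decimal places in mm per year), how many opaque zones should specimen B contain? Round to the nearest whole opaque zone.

177 opaque zones

Specimen A: true opaque zone count = 33 − 3 = 30.
A: Extension rate ≈ 2.2 / 30 = 0.073 mm/year.
B spans 12.9 / 0.073 = 176.71 years ≈ 177 opaque zones.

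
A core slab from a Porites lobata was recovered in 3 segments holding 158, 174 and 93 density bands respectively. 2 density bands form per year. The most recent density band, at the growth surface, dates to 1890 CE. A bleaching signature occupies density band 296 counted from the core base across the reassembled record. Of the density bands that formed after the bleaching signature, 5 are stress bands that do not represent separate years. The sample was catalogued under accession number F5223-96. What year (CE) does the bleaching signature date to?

Total density bands = 158 + 174 + 93 = 425.
The bleaching signature sits at density band 296 from the core base, so 425 − 296 = 129 density bands formed after it.
Excluding 5 false density bands: 129 − 5 = 124.
With 2 density bands per year, 124 / 2 = 62 years.
Counting back 62 years from 1890 CE places the bleaching signature in 1890 − 62 = 1828 CE.

1828 CE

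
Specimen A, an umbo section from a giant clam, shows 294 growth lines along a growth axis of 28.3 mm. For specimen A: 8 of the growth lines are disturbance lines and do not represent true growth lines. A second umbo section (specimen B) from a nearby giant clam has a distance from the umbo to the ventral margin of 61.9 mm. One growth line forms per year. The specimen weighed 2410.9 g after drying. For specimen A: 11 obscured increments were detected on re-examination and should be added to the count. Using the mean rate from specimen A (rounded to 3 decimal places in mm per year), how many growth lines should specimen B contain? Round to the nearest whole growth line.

Specimen A: adjusted count: 294 − 8 + 11 = 297 growth lines.
A: Extension rate ≈ 28.3 / 297 = 0.095 mm per year.
Specimen B: 61.9 mm / 0.095 mm per year = 651.58 years ≈ 652 growth lines.

652 growth lines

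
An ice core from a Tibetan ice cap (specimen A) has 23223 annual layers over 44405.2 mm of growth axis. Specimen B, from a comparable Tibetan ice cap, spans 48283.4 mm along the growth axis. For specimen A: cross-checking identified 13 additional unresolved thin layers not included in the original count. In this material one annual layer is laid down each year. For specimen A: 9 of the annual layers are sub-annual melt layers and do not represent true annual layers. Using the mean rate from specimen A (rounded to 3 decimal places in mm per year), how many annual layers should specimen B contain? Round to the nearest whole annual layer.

Specimen A: after corrections the count is 23223 − 9 + 13 = 23227 annual layers.
A: Extension rate ≈ 44405.2 / 23227 = 1.912 mm/yr.
For B, 48283.4 / 1.912 = 25252.82 years ≈ 25253 annual layers.

25253 annual layers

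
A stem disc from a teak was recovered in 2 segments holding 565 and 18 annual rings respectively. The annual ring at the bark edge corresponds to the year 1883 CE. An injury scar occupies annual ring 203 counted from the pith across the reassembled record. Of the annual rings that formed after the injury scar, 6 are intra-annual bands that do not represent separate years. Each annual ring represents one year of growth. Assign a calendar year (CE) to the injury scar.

Total annual rings = 565 + 18 = 583.
583 − 203 = 380 annual rings lie beyond the injury scar toward the bark edge.
380 − 6 false = 374 true annual rings after the injury scar.
1883 − 374 = 1509 CE.

1509 CE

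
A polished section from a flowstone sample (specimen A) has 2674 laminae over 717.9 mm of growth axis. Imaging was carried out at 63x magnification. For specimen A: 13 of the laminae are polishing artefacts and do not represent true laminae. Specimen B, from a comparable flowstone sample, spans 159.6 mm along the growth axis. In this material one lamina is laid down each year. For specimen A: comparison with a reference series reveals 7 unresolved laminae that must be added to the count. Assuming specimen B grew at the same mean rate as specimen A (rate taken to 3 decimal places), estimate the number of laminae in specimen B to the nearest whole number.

Specimen A: correcting the raw count gives 2674 − 13 + 7 = 2668 true laminae.
A: Mean rate = 717.9 mm / 2668 years ≈ 0.269 mm/year.
For B, 159.6 / 0.269 = 593.31 years ≈ 593 laminae.

593 laminae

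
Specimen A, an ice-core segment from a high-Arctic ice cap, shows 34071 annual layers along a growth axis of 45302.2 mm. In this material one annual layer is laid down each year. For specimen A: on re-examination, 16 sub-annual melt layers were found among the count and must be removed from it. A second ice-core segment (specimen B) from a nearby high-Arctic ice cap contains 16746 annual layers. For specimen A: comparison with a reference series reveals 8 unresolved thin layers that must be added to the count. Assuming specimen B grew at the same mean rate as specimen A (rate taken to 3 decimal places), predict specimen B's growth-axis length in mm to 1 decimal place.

22272.2 mm

Specimen A: correcting the raw count gives 34071 − 16 + 8 = 34063 true annual layers.
A: Extension rate ≈ 45302.2 / 34063 = 1.330 mm per year.
For B, 1.330 mm/year × 16746 years = 22272.2 mm.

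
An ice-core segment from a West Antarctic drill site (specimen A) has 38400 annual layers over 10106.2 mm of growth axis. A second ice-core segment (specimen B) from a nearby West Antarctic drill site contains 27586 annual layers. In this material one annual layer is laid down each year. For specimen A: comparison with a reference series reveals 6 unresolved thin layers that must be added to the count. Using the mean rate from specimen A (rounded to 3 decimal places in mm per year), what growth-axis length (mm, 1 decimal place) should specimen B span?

Specimen A: correcting the raw count gives 38400 + 6 = 38406 true annual layers.
A: Extension rate ≈ 10106.2 / 38406 = 0.263 mm/year.
For B, 0.263 mm/year × 27586 years = 7255.1 mm.

7255.1 mm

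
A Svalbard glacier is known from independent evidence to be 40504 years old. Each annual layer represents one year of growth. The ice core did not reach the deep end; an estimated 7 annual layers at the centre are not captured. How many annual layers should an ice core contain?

40497 annual layers

At one annual layer per year, 40504 years correspond to 40504 annual layers.
Less the 7 uncaptured annual layers: 40504 − 7 = 40497.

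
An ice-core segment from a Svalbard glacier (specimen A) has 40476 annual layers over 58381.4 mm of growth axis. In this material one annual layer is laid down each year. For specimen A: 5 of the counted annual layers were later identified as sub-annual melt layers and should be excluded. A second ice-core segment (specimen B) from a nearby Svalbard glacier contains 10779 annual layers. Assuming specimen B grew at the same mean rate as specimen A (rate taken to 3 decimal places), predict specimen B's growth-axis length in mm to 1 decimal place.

Specimen A: correcting the raw count gives 40476 − 5 = 40471 true annual layers.
A: Extension rate ≈ 58381.4 / 40471 = 1.443 mm/yr.
For B, 1.443 mm/year × 10779 years = 15554.1 mm.

15554.1 mm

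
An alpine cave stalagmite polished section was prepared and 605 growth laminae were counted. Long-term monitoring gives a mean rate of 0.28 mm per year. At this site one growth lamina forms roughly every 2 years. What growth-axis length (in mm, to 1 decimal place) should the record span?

At 2 years per growth lamina, 605 × 2 = 1210 years.
Predicted length = 0.28 mm/year × 1210 years = 338.8 mm.

338.8 mm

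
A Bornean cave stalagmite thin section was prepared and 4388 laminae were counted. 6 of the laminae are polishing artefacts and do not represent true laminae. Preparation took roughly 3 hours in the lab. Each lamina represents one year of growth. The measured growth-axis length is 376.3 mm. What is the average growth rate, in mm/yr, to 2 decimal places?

0.09 mm/yr

After corrections the count is 4388 − 6 = 4382 laminae.
Mean rate = 376.3 mm / 4382 years ≈ 0.09 mm/yr.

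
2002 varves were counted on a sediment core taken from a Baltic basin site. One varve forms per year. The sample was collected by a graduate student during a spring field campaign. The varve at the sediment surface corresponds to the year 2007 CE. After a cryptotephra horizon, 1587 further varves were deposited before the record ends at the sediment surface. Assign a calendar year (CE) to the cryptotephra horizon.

1587 varves post-date the cryptotephra horizon.
Counting back 1587 years from 2007 CE places the cryptotephra horizon in 2007 − 1587 = 420 CE.

420 CE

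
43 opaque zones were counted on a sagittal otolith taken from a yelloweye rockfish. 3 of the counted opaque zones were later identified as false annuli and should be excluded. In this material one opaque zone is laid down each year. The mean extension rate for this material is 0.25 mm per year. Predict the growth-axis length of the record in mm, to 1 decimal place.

Adjusted count: 43 − 3 = 40 opaque zones.
Predicted length = 0.25 mm/year × 40 years = 10.0 mm.

10.0 mm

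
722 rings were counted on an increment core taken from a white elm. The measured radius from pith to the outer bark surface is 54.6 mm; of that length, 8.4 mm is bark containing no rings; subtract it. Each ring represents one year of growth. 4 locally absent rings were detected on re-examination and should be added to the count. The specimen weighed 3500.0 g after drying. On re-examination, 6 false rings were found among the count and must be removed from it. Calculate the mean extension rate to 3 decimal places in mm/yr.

0.064 mm/yr

After corrections the count is 722 − 6 + 4 = 720 rings.
Removing the 8.4 mm offcut leaves 54.6 − 8.4 = 46.2 mm.
Mean rate = 46.2 mm / 720 years ≈ 0.064 mm/yr.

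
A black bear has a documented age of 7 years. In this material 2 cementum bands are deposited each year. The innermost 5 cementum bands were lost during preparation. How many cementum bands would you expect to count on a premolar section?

7 years at 2 cementum bands per year gives 7 × 2 = 14 cementum bands.
Less the 5 uncaptured cementum bands: 14 − 5 = 9.

9 cementum bands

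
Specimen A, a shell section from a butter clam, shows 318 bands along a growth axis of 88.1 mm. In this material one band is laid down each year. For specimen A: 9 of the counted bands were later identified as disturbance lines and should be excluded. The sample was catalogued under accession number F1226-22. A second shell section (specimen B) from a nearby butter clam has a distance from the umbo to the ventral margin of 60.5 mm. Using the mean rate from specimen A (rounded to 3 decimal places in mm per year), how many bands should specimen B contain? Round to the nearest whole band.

Specimen A: true band count = 318 − 9 = 309.
A: Extension rate ≈ 88.1 / 309 = 0.285 mm per year.
For B, 60.5 / 0.285 = 212.28 years ≈ 212 bands.

212 bands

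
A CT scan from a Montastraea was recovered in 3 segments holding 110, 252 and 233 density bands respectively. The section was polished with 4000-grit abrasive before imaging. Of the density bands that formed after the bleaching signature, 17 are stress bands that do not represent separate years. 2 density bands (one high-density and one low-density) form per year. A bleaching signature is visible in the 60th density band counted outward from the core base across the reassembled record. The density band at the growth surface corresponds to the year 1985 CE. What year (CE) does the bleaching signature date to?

Total density bands = 110 + 252 + 233 = 595.
595 − 60 = 535 density bands lie beyond the bleaching signature toward the growth surface.
535 − 17 false = 518 true density bands after the bleaching signature.
518 density bands at 2 per year is 518 / 2 = 259 years.
The density band at the growth surface is 1985 CE, so the bleaching signature dates to 1985 − 259 = 1726 CE.

1726 CE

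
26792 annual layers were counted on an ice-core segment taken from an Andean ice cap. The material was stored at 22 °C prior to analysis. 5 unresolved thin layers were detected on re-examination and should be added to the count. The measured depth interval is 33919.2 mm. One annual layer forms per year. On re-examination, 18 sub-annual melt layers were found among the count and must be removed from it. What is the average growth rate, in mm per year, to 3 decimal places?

After corrections the count is 26792 − 18 + 5 = 26779 annual layers.
Extension rate ≈ 33919.2 / 26779 = 1.267 mm per year.

1.267 mm per year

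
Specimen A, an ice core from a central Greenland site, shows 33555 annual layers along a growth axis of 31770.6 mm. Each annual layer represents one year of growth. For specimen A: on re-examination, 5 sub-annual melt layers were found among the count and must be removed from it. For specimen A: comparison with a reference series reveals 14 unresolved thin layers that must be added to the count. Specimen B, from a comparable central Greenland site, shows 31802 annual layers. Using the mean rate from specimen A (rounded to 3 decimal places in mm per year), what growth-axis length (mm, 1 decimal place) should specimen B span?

30116.5 mm

Specimen A: correcting the raw count gives 33555 − 5 + 14 = 33564 true annual layers.
A: Mean rate = 31770.6 mm / 33564 years ≈ 0.947 mm/year.
Length of B = 0.947 × 31802 = 30116.5 mm.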